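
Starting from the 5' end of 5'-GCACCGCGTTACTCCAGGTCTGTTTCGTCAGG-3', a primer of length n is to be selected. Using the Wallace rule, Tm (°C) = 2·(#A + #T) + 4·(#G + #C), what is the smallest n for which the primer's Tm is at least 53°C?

n = 17

First 16 bases: GCACCGCGTTACTCCA → Tm = 52°C (< 53°C)
First 17 bases: GCACCGCGTTACTCCAG → Tm = 56°C (≥ 53°C)
Each additional base adds 2°C (A/T) or 4°C (G/C), so Tm is non-decreasing in n; n = 17 is the first length to reach 53°C.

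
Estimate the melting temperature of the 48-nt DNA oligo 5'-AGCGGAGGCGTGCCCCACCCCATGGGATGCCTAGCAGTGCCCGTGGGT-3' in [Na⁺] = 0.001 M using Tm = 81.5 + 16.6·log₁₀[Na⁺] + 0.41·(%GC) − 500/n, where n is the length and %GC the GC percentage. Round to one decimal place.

Length n = 48. Scanning the sequence gives G=18, A=7, C=16, T=7.
G+C = 34, so %GC = 34/48 × 100 = 70.833%
Salt term: 16.6 × (-3) = -49.8
GC term: 0.41 × 70.833 = 29.042; length term: −500/48 = −10.417
Tm = 81.5 + (-49.8) + 29.042 − 10.417 = 50.325 → 50.3°C

50.3°C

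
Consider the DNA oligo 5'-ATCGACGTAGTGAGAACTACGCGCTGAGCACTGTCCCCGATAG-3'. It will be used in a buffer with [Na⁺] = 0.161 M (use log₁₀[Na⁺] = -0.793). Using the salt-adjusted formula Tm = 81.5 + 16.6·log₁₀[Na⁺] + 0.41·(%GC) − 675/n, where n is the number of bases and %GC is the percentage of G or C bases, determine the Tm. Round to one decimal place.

Length n = 43. Base counts: C=12, A=11, G=12, T=8
G+C = 24, so %GC = 24/43 × 100 = 55.814%
Salt term: 16.6 × (-0.793) = -13.164
GC term: 0.41 × 55.814 = 22.884; length term: −675/43 = −15.698
Tm = 81.5 + (-13.164) + 22.884 − 15.698 = 75.522 → 75.5°C

75.5°C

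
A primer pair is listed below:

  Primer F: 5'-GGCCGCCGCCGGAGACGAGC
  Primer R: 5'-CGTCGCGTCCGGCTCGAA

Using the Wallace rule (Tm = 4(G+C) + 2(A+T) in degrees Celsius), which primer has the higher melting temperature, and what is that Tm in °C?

Primer F: A+T=3, G+C=17 → Tm = 2(3)+4(17) = 74°C
Primer R: A+T=5, G+C=13 → Tm = 2(5)+4(13) = 62°C
74°C vs 62°C → primer F is higher.

Primer F, 74°C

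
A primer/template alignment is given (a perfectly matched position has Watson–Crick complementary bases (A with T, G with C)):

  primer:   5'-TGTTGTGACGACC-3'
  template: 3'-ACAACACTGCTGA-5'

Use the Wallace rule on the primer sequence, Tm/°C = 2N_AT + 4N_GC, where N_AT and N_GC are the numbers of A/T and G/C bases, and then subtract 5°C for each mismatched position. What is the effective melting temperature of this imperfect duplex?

35°C

Primer base counts: A=2, T=4, G=4, C=3 → A+T=6, G+C=7
Perfect-match Tm = 2(6) + 4(7) = 12 + 28 = 40°C
Mismatches (positions where the bases are not complementary): 1 (at position 13)
Effective Tm = 40 − 1×5 = 40 − 5 = 35°C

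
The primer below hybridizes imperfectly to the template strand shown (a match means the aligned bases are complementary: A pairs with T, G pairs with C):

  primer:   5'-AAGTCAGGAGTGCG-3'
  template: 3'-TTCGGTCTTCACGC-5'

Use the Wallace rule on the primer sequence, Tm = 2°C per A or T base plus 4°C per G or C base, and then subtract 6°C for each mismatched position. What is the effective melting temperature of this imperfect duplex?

32°C

Primer base counts: A=4, T=2, G=6, C=2 → A+T=6, G+C=8
Perfect-match Tm = 2(6) + 4(8) = 12 + 32 = 44°C
Mismatches (positions where the bases are not complementary): 2 (at positions 4, 8)
Effective Tm = 44 − 2×6 = 44 − 12 = 32°C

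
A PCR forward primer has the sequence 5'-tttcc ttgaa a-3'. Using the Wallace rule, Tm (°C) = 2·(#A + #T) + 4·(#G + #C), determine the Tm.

Base counts: C=2, G=1, T=5, A=3
A+T = 8, G+C = 3
Tm = 2×8 + 4×3 = 28°C

28°C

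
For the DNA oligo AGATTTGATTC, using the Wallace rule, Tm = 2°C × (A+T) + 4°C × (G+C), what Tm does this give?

T=5, G=2, A=3, C=1
So N_AT = 8 and N_GC = 3.
Tm = 2×8 + 4×3 = 28°C

28°C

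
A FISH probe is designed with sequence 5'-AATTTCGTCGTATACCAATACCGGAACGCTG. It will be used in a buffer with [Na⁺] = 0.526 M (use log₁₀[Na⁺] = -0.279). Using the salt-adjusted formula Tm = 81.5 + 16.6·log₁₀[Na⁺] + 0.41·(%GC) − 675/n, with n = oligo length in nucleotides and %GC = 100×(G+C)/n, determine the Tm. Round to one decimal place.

Length n = 31. Base counts: A=9, G=6, T=8, C=8
G+C = 14, so %GC = 14/31 × 100 = 45.161%
Salt term: 16.6 × (-0.279) = -4.631
GC term: 0.41 × 45.161 = 18.516; length term: −675/31 = −21.774
Tm = 81.5 + (-4.631) + 18.516 − 21.774 = 73.611 → 73.6°C

73.6°C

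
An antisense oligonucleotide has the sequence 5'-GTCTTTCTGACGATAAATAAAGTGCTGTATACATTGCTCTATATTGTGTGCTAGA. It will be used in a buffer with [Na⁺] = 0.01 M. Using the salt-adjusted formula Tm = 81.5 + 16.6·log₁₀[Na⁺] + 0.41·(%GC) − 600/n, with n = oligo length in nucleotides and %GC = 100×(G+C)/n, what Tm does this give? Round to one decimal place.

51.6°C

Length n = 55. Counting bases: C=8, A=15, T=21, G=11
G+C = 19, so %GC = 19/55 × 100 = 34.545%
Salt term: 16.6 × (-2) = -33.2
GC term: 0.41 × 34.545 = 14.163; length term: −600/55 = −10.909
Tm = 81.5 + (-33.2) + 14.163 − 10.909 = 51.554 → 51.6°C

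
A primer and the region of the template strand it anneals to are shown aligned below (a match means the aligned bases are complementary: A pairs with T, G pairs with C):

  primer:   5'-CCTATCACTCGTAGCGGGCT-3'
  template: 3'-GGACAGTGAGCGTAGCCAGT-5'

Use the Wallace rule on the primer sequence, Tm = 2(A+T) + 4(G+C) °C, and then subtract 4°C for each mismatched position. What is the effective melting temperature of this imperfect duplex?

Primer base counts: A=3, T=5, G=5, C=7 → A+T=8, G+C=12
Perfect-match Tm = 2(8) + 4(12) = 16 + 48 = 64°C
Mismatches (positions where the bases are not complementary): 5 (at positions 4, 12, 14, 18, 20)
Effective Tm = 64 − 5×4 = 64 − 20 = 44°C

44°C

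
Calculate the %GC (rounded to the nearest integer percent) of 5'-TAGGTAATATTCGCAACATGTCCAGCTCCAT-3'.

42%

C=8, T=9, A=9, G=5
G+C = 5 + 8 = 13 out of 31 bases
%GC = 13/31 × 100 = 41.94% ≈ 42%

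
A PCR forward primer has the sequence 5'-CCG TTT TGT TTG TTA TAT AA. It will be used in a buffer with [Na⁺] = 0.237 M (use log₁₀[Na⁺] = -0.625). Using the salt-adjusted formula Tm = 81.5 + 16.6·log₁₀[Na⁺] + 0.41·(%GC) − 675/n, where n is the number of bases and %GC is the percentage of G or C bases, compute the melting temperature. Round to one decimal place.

Length n = 20. Counting bases: T=11, C=2, A=4, G=3
G+C = 5, so %GC = 5/20 × 100 = 25%
Salt term: 16.6 × (-0.625) = -10.375
GC term: 0.41 × 25 = 10.25; length term: −675/20 = −33.75
Tm = 81.5 + (-10.375) + 10.25 − 33.75 = 47.625 → 47.6°C

47.6°C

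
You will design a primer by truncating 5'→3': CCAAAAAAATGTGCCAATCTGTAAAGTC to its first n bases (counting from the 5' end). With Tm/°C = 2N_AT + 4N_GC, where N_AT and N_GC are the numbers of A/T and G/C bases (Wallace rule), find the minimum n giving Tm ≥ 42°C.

First 14 bases: CCAAAAAAATGTGC → Tm = 38°C (< 42°C)
First 15 bases: CCAAAAAAATGTGCC → Tm = 42°C (≥ 42°C)
Each additional base adds 2°C (A/T) or 4°C (G/C), so Tm is non-decreasing in n; n = 15 is the first length to reach 42°C.

n = 15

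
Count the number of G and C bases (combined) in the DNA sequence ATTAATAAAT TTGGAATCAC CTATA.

Base counts: T=9, A=11, C=3, G=2
G+C = 2 + 3 = 5

5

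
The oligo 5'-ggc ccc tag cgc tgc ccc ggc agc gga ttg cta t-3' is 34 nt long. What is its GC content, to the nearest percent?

Base counts: C=13, G=11, T=6, A=4
G+C = 11 + 13 = 24 out of 34 bases
%GC = 24/34 × 100 = 70.59% ≈ 71%

71%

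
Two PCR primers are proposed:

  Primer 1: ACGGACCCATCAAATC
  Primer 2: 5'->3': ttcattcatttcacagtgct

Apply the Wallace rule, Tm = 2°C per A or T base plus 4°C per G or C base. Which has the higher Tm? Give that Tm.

Primer 2, 54°C

Primer 1: A+T=8, G+C=8 → Tm = 2(8)+4(8) = 48°C
Primer 2: A+T=13, G+C=7 → Tm = 2(13)+4(7) = 54°C
48°C vs 54°C → primer 2 is higher.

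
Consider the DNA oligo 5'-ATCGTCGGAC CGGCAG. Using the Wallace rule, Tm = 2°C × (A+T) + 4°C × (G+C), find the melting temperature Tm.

Scanning the sequence gives G=6, A=3, C=5, T=2.
So N_AT = 5 and N_GC = 11.
Tm = 4·11 + 2·5 = 44 + 10 = 54°C

54°C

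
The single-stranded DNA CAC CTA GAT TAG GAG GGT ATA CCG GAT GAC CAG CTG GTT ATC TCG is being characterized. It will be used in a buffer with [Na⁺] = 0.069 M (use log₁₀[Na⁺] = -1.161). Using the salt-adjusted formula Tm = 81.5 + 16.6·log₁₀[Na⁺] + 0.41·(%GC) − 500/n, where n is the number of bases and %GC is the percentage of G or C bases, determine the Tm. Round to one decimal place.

72.1°C

Length n = 45. Scanning the sequence gives A=11, G=13, T=11, C=10.
G+C = 23, so %GC = 23/45 × 100 = 51.111%
Salt term: 16.6 × (-1.161) = -19.273
GC term: 0.41 × 51.111 = 20.956; length term: −500/45 = −11.111
Tm = 81.5 + (-19.273) + 20.956 − 11.111 = 72.072 → 72.1°C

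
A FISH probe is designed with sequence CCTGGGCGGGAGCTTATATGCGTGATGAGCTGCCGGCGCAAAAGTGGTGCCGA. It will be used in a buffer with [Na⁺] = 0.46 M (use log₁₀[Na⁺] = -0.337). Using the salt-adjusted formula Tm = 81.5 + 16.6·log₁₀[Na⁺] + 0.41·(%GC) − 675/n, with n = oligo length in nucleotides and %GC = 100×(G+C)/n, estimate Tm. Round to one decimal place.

Length n = 53. Base counts: C=12, T=10, G=21, A=10
G+C = 33, so %GC = 33/53 × 100 = 62.264%
Salt term: 16.6 × (-0.337) = -5.594
GC term: 0.41 × 62.264 = 25.528; length term: −675/53 = −12.736
Tm = 81.5 + (-5.594) + 25.528 − 12.736 = 88.698 → 88.7°C

88.7°C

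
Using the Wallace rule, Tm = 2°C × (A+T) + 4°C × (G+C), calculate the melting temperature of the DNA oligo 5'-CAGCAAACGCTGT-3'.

Base counts: G=3, C=4, A=4, T=2
A+T = 6, G+C = 7
Tm = 2×6 + 4×7 = 40°C

40°C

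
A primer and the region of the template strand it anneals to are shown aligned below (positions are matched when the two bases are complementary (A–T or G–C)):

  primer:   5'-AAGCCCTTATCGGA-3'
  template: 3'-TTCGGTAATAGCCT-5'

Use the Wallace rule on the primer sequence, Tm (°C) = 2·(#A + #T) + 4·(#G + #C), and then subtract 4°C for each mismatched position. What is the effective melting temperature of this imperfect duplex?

Primer base counts: A=4, T=3, G=3, C=4 → A+T=7, G+C=7
Perfect-match Tm = 2(7) + 4(7) = 14 + 28 = 42°C
Mismatches (positions where the bases are not complementary): 1 (at position 6)
Effective Tm = 42 − 1×4 = 42 − 4 = 38°C

38°C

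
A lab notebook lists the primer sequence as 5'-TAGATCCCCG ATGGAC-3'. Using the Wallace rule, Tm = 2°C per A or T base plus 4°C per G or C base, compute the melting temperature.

Base counts: A=4, T=3, C=5, G=4
A+T = 7, G+C = 9
Tm = 2×7 + 4×9 = 50°C

50°C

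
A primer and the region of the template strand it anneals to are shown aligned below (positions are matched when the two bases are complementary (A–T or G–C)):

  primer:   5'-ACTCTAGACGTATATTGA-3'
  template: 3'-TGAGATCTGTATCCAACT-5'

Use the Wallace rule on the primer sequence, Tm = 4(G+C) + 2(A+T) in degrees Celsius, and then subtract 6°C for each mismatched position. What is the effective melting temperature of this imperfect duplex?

30°C

Primer base counts: A=6, T=6, G=3, C=3 → A+T=12, G+C=6
Perfect-match Tm = 2(12) + 4(6) = 24 + 24 = 48°C
Mismatches (positions where the bases are not complementary): 3 (at positions 10, 13, 14)
Effective Tm = 48 − 3×6 = 48 − 18 = 30°C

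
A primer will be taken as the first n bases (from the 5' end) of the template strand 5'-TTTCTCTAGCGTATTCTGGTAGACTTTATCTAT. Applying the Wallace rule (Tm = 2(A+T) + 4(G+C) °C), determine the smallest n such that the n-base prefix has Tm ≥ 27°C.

n = 10

First 9 bases: TTTCTCTAG → Tm = 24°C (< 27°C)
First 10 bases: TTTCTCTAGC → Tm = 28°C (≥ 27°C)
Each additional base adds 2°C (A/T) or 4°C (G/C), so Tm is non-decreasing in n; n = 10 is the first length to reach 27°C.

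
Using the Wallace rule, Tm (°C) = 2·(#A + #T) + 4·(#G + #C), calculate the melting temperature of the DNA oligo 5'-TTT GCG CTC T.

Scanning the sequence gives T=5, G=2, A=0, C=3.
AT pairs contribute 5, GC pairs contribute 5.
Tm = 2×5 + 4×5 = 30°C

30°C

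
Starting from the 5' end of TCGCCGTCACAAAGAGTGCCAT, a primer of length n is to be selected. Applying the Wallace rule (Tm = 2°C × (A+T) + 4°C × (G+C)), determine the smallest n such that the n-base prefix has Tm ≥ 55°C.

n = 18

First 17 bases: TCGCCGTCACAAAGAGT → Tm = 52°C (< 55°C)
First 18 bases: TCGCCGTCACAAAGAGTG → Tm = 56°C (≥ 55°C)
Each additional base adds 2°C (A/T) or 4°C (G/C), so Tm is non-decreasing in n; n = 18 is the first length to reach 55°C.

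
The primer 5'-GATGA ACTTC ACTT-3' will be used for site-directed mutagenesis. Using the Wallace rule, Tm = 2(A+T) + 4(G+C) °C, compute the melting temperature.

Base counts: C=3, A=4, G=2, T=5
AT pairs contribute 9, GC pairs contribute 5.
Tm = 2(9) + 4(5) = 18 + 20 = 38°C

38°C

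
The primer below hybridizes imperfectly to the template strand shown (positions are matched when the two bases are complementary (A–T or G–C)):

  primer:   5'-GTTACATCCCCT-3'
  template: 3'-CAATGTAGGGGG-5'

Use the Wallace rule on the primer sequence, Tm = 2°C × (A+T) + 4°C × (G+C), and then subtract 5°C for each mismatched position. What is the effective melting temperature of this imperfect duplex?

31°C

Primer base counts: A=2, T=4, G=1, C=5 → A+T=6, G+C=6
Perfect-match Tm = 2(6) + 4(6) = 12 + 24 = 36°C
Mismatches (positions where the bases are not complementary): 1 (at position 12)
Effective Tm = 36 − 1×5 = 36 − 5 = 31°C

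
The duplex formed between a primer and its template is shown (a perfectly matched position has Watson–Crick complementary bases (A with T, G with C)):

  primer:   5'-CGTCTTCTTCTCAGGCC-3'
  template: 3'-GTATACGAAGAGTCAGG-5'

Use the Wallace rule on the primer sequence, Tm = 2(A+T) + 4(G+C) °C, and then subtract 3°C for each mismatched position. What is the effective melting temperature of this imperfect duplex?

Primer base counts: A=1, T=6, G=3, C=7 → A+T=7, G+C=10
Perfect-match Tm = 2(7) + 4(10) = 14 + 40 = 54°C
Mismatches (positions where the bases are not complementary): 4 (at positions 2, 4, 6, 15)
Effective Tm = 54 − 4×3 = 54 − 12 = 42°C

42°C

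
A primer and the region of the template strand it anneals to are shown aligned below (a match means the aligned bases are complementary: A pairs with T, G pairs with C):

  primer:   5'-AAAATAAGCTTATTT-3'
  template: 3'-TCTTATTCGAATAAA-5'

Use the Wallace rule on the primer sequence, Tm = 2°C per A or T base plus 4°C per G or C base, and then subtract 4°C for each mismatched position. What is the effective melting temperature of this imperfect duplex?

Primer base counts: A=7, T=6, G=1, C=1 → A+T=13, G+C=2
Perfect-match Tm = 2(13) + 4(2) = 26 + 8 = 34°C
Mismatches (positions where the bases are not complementary): 1 (at position 2)
Effective Tm = 34 − 1×4 = 34 − 4 = 30°C

30°C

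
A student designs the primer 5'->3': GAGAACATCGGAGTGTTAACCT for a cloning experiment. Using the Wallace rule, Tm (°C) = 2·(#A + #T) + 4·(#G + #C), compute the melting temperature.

64°C

Base counts: T=5, G=6, C=4, A=7
A+T = 12, G+C = 10
Tm = 2×12 + 4×10 = 64°C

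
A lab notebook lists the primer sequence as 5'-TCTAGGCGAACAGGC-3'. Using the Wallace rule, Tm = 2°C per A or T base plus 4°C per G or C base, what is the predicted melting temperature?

48°C

Counting bases: T=2, A=4, C=4, G=5
A+T = 6, G+C = 9
Tm = 2(6) + 4(9) = 12 + 36 = 48°C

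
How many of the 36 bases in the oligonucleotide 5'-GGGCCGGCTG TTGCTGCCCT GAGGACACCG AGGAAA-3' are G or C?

24

Counting bases: T=5, G=14, C=10, A=7
G+C = 14 + 10 = 24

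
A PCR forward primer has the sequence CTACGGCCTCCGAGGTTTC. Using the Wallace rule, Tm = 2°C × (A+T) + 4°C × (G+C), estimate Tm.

62°C

Base counts: A=2, T=5, G=5, C=7
A+T = 7, G+C = 12
Tm = 2×7 + 4×12 = 62°C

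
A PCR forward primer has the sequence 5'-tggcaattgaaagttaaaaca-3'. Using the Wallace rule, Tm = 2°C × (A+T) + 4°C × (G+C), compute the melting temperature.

54°C

Base counts: G=4, T=5, C=2, A=10
AT pairs contribute 15, GC pairs contribute 6.
Tm = 2×15 + 4×6 = 54°C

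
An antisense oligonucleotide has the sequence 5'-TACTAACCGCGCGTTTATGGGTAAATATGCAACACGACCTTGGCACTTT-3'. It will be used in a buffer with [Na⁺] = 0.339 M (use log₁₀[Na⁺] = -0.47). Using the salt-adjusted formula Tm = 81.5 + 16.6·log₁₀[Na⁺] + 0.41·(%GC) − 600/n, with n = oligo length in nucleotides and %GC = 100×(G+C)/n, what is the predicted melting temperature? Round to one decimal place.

Length n = 49. A=13, G=10, T=14, C=12
G+C = 22, so %GC = 22/49 × 100 = 44.898%
Salt term: 16.6 × (-0.47) = -7.802
GC term: 0.41 × 44.898 = 18.408; length term: −600/49 = −12.245
Tm = 81.5 + (-7.802) + 18.408 − 12.245 = 79.861 → 79.9°C

79.9°C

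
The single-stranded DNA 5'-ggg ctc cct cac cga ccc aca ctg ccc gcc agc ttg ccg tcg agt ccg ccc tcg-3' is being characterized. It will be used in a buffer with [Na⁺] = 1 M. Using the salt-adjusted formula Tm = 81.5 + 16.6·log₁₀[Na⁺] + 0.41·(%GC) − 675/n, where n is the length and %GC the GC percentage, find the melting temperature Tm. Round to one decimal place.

99.4°C

Length n = 54. Base counts: A=6, T=8, G=13, C=27
G+C = 40, so %GC = 40/54 × 100 = 74.074%
Salt term: 16.6 × (0) = 0
GC term: 0.41 × 74.074 = 30.37; length term: −675/54 = −12.5
Tm = 81.5 + (0) + 30.37 − 12.5 = 99.37 → 99.4°C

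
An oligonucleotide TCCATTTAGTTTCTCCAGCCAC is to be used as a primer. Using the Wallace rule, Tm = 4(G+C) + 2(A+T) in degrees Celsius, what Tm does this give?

64°C

Counting bases: C=8, T=8, G=2, A=4
So N_AT = 12 and N_GC = 10.
Tm = 2×12 + 4×10 = 64°C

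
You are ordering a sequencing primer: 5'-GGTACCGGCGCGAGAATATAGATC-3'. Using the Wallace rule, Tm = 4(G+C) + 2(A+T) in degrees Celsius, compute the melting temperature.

G=8, C=5, A=7, T=4
AT pairs contribute 11, GC pairs contribute 13.
Tm = 2(11) + 4(13) = 22 + 52 = 74°C

74°C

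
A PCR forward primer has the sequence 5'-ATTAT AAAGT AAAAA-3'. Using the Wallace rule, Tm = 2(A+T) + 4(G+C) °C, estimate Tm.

32°C

Base counts: A=10, C=0, G=1, T=4
So N_AT = 14 and N_GC = 1.
Tm = 2(14) + 4(1) = 28 + 4 = 32°C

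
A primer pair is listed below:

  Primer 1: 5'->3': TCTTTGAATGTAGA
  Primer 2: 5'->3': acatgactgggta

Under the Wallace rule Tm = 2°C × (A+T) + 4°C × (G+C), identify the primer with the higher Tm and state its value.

Primer 1: A+T=10, G+C=4 → Tm = 2(10)+4(4) = 36°C
Primer 2: A+T=7, G+C=6 → Tm = 2(7)+4(6) = 38°C
36°C vs 38°C → primer 2 is higher.

Primer 2, 38°C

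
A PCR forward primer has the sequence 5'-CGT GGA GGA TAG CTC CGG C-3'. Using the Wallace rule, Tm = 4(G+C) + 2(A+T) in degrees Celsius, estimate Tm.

C=5, G=8, T=3, A=3
AT pairs contribute 6, GC pairs contribute 13.
Tm = 2×6 + 4×13 = 64°C

64°C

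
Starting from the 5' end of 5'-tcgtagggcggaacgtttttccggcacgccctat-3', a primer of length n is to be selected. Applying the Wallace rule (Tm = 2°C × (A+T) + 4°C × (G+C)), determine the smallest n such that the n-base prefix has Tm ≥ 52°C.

First 15 bases: TCGTAGGGCGGAACG → Tm = 50°C (< 52°C)
First 16 bases: TCGTAGGGCGGAACGT → Tm = 52°C (≥ 52°C)
Since every base adds ≥2°C, Tm only increases with n, so the threshold is first crossed at n = 16.

n = 16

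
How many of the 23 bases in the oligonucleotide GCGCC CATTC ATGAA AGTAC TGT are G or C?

A=6, T=6, C=6, G=5
Total G or C: 5 + 6 = 11

11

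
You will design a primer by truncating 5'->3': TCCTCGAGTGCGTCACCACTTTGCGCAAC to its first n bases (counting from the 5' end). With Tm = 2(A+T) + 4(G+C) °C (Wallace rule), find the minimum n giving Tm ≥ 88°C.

n = 28

First 27 bases: TCCTCGAGTGCGTCACCACTTTGCGCA → Tm = 86°C (< 88°C)
First 28 bases: TCCTCGAGTGCGTCACCACTTTGCGCAA → Tm = 88°C (≥ 88°C)
Each additional base adds 2°C (A/T) or 4°C (G/C), so Tm is non-decreasing in n; n = 28 is the first length to reach 88°C.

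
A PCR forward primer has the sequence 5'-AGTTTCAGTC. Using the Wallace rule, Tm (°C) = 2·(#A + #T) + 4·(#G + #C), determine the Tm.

28°C

Scanning the sequence gives G=2, T=4, A=2, C=2.
So N_AT = 6 and N_GC = 4.
Tm = 4·4 + 2·6 = 16 + 12 = 28°C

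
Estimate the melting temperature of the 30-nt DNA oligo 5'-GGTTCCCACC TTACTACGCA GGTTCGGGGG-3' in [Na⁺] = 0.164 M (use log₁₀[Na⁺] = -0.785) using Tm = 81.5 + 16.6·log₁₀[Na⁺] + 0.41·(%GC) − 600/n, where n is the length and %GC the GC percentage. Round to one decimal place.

Length n = 30. Base counts: G=10, C=9, T=7, A=4
G+C = 19, so %GC = 19/30 × 100 = 63.333%
Salt term: 16.6 × (-0.785) = -13.031
GC term: 0.41 × 63.333 = 25.967; length term: −600/30 = −20
Tm = 81.5 + (-13.031) + 25.967 − 20 = 74.436 → 74.4°C

74.4°C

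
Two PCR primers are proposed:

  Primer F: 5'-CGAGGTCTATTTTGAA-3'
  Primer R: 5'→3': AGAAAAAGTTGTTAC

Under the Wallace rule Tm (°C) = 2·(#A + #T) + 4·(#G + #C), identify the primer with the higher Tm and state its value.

Primer F: A+T=10, G+C=6 → Tm = 2(10)+4(6) = 44°C
Primer R: A+T=11, G+C=4 → Tm = 2(11)+4(4) = 38°C
44°C vs 38°C → primer F is higher.

Primer F, 44°C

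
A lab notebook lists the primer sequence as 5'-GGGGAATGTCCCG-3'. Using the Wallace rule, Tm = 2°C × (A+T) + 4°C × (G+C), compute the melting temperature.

44°C

Scanning the sequence gives A=2, T=2, G=6, C=3.
A+T = 4, G+C = 9
Tm = 4·9 + 2·4 = 36 + 8 = 44°C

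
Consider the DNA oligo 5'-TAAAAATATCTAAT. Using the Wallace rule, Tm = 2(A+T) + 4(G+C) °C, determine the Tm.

30°C

Base counts: A=8, T=5, G=0, C=1
So N_AT = 13 and N_GC = 1.
Tm = 2×13 + 4×1 = 30°C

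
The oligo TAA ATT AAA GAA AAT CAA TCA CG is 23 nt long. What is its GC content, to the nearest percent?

Scanning the sequence gives C=3, A=13, G=2, T=5.
G+C = 2 + 3 = 5 out of 23 bases
%GC = 5/23 × 100 = 21.74% ≈ 22%

22%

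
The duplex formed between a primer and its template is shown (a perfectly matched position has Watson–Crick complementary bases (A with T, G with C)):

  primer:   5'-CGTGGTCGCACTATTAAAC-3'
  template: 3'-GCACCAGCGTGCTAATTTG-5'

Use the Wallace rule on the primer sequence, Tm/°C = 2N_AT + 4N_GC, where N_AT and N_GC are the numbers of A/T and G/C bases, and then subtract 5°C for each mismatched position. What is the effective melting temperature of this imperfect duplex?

51°C

Primer base counts: A=5, T=5, G=4, C=5 → A+T=10, G+C=9
Perfect-match Tm = 2(10) + 4(9) = 20 + 36 = 56°C
Mismatches (positions where the bases are not complementary): 1 (at position 12)
Effective Tm = 56 − 1×5 = 56 − 5 = 51°C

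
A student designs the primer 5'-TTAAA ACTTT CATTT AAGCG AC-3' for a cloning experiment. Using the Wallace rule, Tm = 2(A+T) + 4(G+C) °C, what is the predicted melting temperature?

56°C

Counting bases: T=8, A=8, G=2, C=4
So N_AT = 16 and N_GC = 6.
Tm = 2×16 + 4×6 = 56°C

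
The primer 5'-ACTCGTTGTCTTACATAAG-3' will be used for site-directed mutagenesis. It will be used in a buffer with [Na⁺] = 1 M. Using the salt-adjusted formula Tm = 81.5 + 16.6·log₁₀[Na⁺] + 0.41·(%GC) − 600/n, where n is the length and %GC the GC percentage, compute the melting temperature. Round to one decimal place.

Length n = 19. Base counts: C=4, A=5, G=3, T=7
G+C = 7, so %GC = 7/19 × 100 = 36.842%
Salt term: 16.6 × (0) = 0
GC term: 0.41 × 36.842 = 15.105; length term: −600/19 = −31.579
Tm = 81.5 + (0) + 15.105 − 31.579 = 65.026 → 65.0°C

65.0°C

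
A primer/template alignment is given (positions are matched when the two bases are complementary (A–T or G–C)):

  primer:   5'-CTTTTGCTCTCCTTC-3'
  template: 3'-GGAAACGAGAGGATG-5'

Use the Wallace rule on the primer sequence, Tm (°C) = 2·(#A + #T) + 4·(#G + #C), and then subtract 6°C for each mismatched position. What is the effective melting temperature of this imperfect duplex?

32°C

Primer base counts: A=0, T=8, G=1, C=6 → A+T=8, G+C=7
Perfect-match Tm = 2(8) + 4(7) = 16 + 28 = 44°C
Mismatches (positions where the bases are not complementary): 2 (at positions 2, 14)
Effective Tm = 44 − 2×6 = 44 − 12 = 32°C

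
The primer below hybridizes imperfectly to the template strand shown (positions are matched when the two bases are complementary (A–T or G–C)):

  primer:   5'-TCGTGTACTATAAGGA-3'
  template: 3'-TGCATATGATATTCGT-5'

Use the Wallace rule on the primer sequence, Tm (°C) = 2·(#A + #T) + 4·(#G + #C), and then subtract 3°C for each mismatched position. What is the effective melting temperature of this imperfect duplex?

35°C

Primer base counts: A=5, T=5, G=4, C=2 → A+T=10, G+C=6
Perfect-match Tm = 2(10) + 4(6) = 20 + 24 = 44°C
Mismatches (positions where the bases are not complementary): 3 (at positions 1, 5, 15)
Effective Tm = 44 − 3×3 = 44 − 9 = 35°C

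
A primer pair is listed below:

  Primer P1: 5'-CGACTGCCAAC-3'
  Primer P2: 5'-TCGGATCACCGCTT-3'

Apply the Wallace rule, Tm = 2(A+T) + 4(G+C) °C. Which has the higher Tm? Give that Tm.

Primer P2, 44°C

Primer P1: A+T=4, G+C=7 → Tm = 2(4)+4(7) = 36°C
Primer P2: A+T=6, G+C=8 → Tm = 2(6)+4(8) = 44°C
36°C vs 44°C → primer P2 is higher.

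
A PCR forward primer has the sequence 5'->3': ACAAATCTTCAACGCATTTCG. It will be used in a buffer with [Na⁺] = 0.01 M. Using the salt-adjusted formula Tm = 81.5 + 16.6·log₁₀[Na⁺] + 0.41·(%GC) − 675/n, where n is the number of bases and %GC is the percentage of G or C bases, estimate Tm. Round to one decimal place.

Length n = 21. Scanning the sequence gives A=7, T=6, C=6, G=2.
G+C = 8, so %GC = 8/21 × 100 = 38.095%
Salt term: 16.6 × (-2) = -33.2
GC term: 0.41 × 38.095 = 15.619; length term: −675/21 = −32.143
Tm = 81.5 + (-33.2) + 15.619 − 32.143 = 31.776 → 31.8°C

31.8°C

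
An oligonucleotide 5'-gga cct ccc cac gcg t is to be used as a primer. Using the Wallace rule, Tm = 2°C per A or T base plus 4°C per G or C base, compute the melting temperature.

56°C

Counting bases: A=2, T=2, C=8, G=4
A+T = 4, G+C = 12
Tm = 2×4 + 4×12 = 56°C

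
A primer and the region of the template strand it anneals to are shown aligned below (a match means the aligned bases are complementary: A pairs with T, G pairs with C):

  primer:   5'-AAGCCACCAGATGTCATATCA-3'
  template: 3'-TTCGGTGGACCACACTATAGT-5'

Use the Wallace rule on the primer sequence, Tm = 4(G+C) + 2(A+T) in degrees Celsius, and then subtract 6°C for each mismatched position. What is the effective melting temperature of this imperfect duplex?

Primer base counts: A=8, T=4, G=3, C=6 → A+T=12, G+C=9
Perfect-match Tm = 2(12) + 4(9) = 24 + 36 = 60°C
Mismatches (positions where the bases are not complementary): 3 (at positions 9, 11, 15)
Effective Tm = 60 − 3×6 = 60 − 18 = 42°C

42°C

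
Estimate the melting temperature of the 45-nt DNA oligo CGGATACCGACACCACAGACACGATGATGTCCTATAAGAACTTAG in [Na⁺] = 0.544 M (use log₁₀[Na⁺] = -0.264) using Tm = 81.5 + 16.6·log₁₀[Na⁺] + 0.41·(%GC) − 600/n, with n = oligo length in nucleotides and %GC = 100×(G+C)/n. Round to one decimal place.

Length n = 45. A=16, G=9, T=8, C=12
G+C = 21, so %GC = 21/45 × 100 = 46.667%
Salt term: 16.6 × (-0.264) = -4.382
GC term: 0.41 × 46.667 = 19.133; length term: −600/45 = −13.333
Tm = 81.5 + (-4.382) + 19.133 − 13.333 = 82.918 → 82.9°C

82.9°C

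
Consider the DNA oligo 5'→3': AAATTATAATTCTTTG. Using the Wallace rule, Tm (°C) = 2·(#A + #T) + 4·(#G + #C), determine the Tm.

36°C

Scanning the sequence gives G=1, C=1, T=8, A=6.
A+T = 14, G+C = 2
Tm = 2×14 + 4×2 = 36°C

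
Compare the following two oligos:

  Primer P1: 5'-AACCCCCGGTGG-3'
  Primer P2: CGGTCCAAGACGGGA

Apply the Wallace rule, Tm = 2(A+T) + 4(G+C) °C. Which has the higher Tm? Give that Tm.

Primer P2, 50°C

Primer P1: A+T=3, G+C=9 → Tm = 2(3)+4(9) = 42°C
Primer P2: A+T=5, G+C=10 → Tm = 2(5)+4(10) = 50°C
42°C vs 50°C → primer P2 is higher.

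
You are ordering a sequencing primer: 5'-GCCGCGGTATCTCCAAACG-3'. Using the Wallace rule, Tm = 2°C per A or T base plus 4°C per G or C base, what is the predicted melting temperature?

C=7, A=4, T=3, G=5
A+T = 7, G+C = 12
Tm = 2(7) + 4(12) = 14 + 48 = 62°C

62°C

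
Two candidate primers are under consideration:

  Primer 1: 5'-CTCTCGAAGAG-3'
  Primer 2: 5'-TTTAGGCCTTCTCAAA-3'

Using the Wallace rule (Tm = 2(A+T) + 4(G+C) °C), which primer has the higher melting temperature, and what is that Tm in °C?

Primer 1: A+T=5, G+C=6 → Tm = 2(5)+4(6) = 34°C
Primer 2: A+T=10, G+C=6 → Tm = 2(10)+4(6) = 44°C
34°C vs 44°C → primer 2 is higher.

Primer 2, 44°C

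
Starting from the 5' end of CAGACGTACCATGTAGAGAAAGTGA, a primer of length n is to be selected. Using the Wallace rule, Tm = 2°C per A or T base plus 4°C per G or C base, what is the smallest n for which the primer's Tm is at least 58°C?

First 19 bases: CAGACGTACCATGTAGAGA → Tm = 56°C (< 58°C)
First 20 bases: CAGACGTACCATGTAGAGAA → Tm = 58°C (≥ 58°C)
Since every base adds ≥2°C, Tm only increases with n, so the threshold is first crossed at n = 20.

n = 20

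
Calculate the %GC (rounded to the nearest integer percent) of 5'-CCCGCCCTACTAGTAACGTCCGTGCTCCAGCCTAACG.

Counting bases: G=7, C=16, A=7, T=7
G+C = 7 + 16 = 23 out of 37 bases
%GC = 23/37 × 100 = 62.16% ≈ 62%

62%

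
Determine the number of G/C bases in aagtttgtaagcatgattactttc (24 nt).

Counting bases: G=4, A=7, T=10, C=3
Total G or C: 4 + 3 = 7

7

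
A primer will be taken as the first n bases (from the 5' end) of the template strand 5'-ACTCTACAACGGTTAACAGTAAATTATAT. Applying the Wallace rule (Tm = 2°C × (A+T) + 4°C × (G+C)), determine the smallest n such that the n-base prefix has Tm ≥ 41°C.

First 14 bases: ACTCTACAACGGTT → Tm = 40°C (< 41°C)
First 15 bases: ACTCTACAACGGTTA → Tm = 42°C (≥ 41°C)
Each additional base adds 2°C (A/T) or 4°C (G/C), so Tm is non-decreasing in n; n = 15 is the first length to reach 41°C.

n = 15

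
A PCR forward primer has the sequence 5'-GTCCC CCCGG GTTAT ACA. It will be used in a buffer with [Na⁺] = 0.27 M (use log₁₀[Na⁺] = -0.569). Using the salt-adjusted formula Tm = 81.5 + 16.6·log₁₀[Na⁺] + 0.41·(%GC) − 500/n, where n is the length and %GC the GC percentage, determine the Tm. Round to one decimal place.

69.3°C

Length n = 18. Base counts: C=7, T=4, A=3, G=4
G+C = 11, so %GC = 11/18 × 100 = 61.111%
Salt term: 16.6 × (-0.569) = -9.445
GC term: 0.41 × 61.111 = 25.056; length term: −500/18 = −27.778
Tm = 81.5 + (-9.445) + 25.056 − 27.778 = 69.333 → 69.3°C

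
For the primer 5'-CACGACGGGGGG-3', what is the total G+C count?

10

Base counts: A=2, G=7, C=3, T=0
Total G or C: 7 + 3 = 10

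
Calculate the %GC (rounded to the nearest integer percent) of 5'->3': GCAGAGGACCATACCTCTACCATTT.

48%

G=4, C=8, A=7, T=6
G+C = 4 + 8 = 12 out of 25 bases
%GC = 12/25 × 100 = 48% ≈ 48%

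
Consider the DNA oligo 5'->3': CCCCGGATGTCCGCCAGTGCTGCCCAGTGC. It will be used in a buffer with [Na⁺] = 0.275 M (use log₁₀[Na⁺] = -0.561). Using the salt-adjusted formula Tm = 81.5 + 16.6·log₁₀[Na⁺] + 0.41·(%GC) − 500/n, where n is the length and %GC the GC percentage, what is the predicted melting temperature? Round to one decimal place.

85.6°C

Length n = 30. Base counts: A=3, T=5, C=13, G=9
G+C = 22, so %GC = 22/30 × 100 = 73.333%
Salt term: 16.6 × (-0.561) = -9.313
GC term: 0.41 × 73.333 = 30.067; length term: −500/30 = −16.667
Tm = 81.5 + (-9.313) + 30.067 − 16.667 = 85.587 → 85.6°C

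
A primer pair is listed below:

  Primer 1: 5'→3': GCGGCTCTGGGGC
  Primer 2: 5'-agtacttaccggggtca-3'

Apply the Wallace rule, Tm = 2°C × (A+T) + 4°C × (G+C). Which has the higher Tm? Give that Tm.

Primer 1: A+T=2, G+C=11 → Tm = 2(2)+4(11) = 48°C
Primer 2: A+T=8, G+C=9 → Tm = 2(8)+4(9) = 52°C
48°C vs 52°C → primer 2 is higher.

Primer 2, 52°C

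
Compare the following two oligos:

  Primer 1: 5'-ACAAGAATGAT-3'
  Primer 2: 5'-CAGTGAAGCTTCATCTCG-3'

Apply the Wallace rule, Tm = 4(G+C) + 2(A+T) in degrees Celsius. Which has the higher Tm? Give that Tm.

Primer 2, 54°C

Primer 1: A+T=8, G+C=3 → Tm = 2(8)+4(3) = 28°C
Primer 2: A+T=9, G+C=9 → Tm = 2(9)+4(9) = 54°C
28°C vs 54°C → primer 2 is higher.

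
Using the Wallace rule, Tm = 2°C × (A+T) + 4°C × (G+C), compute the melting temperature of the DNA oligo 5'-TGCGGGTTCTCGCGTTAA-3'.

Counting bases: G=6, C=4, A=2, T=6
AT pairs contribute 8, GC pairs contribute 10.
Tm = 2×8 + 4×10 = 56°C

56°C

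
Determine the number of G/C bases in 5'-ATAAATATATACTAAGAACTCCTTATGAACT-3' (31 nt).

7

Base counts: T=10, C=5, G=2, A=14
G+C = 2 + 5 = 7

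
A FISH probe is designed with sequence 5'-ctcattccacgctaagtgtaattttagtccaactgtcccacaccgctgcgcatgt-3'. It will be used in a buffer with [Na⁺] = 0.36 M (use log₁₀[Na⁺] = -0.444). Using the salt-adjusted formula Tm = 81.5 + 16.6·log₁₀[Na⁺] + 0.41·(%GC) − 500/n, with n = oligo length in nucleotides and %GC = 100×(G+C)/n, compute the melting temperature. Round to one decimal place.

Length n = 55. Counting bases: T=16, C=18, A=12, G=9
G+C = 27, so %GC = 27/55 × 100 = 49.091%
Salt term: 16.6 × (-0.444) = -7.37
GC term: 0.41 × 49.091 = 20.127; length term: −500/55 = −9.091
Tm = 81.5 + (-7.37) + 20.127 − 9.091 = 85.166 → 85.2°C

85.2°C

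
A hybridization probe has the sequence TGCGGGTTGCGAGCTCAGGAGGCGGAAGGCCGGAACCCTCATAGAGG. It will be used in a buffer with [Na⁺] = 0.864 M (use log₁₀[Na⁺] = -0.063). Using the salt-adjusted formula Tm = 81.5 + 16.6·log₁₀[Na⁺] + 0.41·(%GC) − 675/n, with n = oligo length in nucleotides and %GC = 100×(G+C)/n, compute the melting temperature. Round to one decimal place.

93.1°C

Length n = 47. Scanning the sequence gives T=6, G=20, C=11, A=10.
G+C = 31, so %GC = 31/47 × 100 = 65.957%
Salt term: 16.6 × (-0.063) = -1.046
GC term: 0.41 × 65.957 = 27.042; length term: −675/47 = −14.362
Tm = 81.5 + (-1.046) + 27.042 − 14.362 = 93.134 → 93.1°C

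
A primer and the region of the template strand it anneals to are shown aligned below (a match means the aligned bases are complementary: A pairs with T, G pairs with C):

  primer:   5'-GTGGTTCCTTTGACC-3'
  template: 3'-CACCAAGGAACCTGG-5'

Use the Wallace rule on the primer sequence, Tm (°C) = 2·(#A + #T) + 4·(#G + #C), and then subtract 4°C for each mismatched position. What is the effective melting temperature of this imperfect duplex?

Primer base counts: A=1, T=6, G=4, C=4 → A+T=7, G+C=8
Perfect-match Tm = 2(7) + 4(8) = 14 + 32 = 46°C
Mismatches (positions where the bases are not complementary): 1 (at position 11)
Effective Tm = 46 − 1×4 = 46 − 4 = 42°C

42°C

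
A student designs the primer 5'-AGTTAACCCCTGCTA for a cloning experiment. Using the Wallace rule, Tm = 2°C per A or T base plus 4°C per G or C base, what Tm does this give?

Scanning the sequence gives G=2, A=4, T=4, C=5.
So N_AT = 8 and N_GC = 7.
Tm = 4·7 + 2·8 = 28 + 16 = 44°C

44°C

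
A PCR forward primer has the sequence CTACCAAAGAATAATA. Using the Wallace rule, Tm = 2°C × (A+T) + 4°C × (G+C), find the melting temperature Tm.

40°C

G=1, C=3, T=3, A=9
AT pairs contribute 12, GC pairs contribute 4.
Tm = 2(12) + 4(4) = 24 + 16 = 40°C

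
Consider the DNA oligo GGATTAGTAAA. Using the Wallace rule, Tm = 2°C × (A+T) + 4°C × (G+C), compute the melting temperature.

C=0, G=3, A=5, T=3
So N_AT = 8 and N_GC = 3.
Tm = 4·3 + 2·8 = 12 + 16 = 28°C

28°C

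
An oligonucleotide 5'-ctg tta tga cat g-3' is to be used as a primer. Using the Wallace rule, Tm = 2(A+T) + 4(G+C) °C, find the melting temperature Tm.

36°C

Scanning the sequence gives T=5, A=3, G=3, C=2.
A+T = 8, G+C = 5
Tm = 2(8) + 4(5) = 16 + 20 = 36°C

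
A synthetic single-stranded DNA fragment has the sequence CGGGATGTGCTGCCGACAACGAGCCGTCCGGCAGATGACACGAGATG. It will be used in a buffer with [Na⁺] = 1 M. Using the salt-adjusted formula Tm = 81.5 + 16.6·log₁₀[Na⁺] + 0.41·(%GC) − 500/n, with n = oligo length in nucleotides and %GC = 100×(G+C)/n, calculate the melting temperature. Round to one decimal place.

Length n = 47. Scanning the sequence gives A=11, T=6, C=13, G=17.
G+C = 30, so %GC = 30/47 × 100 = 63.83%
Salt term: 16.6 × (0) = 0
GC term: 0.41 × 63.83 = 26.17; length term: −500/47 = −10.638
Tm = 81.5 + (0) + 26.17 − 10.638 = 97.032 → 97.0°C

97.0°C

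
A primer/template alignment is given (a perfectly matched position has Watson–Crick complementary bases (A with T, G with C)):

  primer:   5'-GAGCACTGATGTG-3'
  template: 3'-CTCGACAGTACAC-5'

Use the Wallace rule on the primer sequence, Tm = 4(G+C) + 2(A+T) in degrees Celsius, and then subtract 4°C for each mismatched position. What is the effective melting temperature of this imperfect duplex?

28°C

Primer base counts: A=3, T=3, G=5, C=2 → A+T=6, G+C=7
Perfect-match Tm = 2(6) + 4(7) = 12 + 28 = 40°C
Mismatches (positions where the bases are not complementary): 3 (at positions 5, 6, 8)
Effective Tm = 40 − 3×4 = 40 − 12 = 28°C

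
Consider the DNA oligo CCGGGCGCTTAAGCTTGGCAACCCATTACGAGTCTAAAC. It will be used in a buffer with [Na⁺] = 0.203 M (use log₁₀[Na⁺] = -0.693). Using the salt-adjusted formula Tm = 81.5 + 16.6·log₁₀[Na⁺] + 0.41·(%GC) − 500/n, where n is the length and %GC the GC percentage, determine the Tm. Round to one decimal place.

79.3°C

Length n = 39. C=12, T=8, G=9, A=10
G+C = 21, so %GC = 21/39 × 100 = 53.846%
Salt term: 16.6 × (-0.693) = -11.504
GC term: 0.41 × 53.846 = 22.077; length term: −500/39 = −12.821
Tm = 81.5 + (-11.504) + 22.077 − 12.821 = 79.252 → 79.3°C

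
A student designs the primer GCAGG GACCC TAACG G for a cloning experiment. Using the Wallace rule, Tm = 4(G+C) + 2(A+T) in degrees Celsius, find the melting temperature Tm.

Base counts: A=4, T=1, G=6, C=5
A+T = 5, G+C = 11
Tm = 2(5) + 4(11) = 10 + 44 = 54°C

54°C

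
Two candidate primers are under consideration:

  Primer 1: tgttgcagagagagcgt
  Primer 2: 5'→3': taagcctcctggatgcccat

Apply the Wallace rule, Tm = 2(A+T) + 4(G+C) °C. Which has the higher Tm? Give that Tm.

Primer 1: A+T=8, G+C=9 → Tm = 2(8)+4(9) = 52°C
Primer 2: A+T=9, G+C=11 → Tm = 2(9)+4(11) = 62°C
52°C vs 62°C → primer 2 is higher.

Primer 2, 62°C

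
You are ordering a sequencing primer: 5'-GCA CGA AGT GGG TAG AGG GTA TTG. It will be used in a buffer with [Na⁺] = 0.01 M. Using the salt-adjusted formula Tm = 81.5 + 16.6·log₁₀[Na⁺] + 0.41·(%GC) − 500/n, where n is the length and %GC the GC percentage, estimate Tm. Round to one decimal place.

Length n = 24. Counting bases: C=2, A=6, G=11, T=5
G+C = 13, so %GC = 13/24 × 100 = 54.167%
Salt term: 16.6 × (-2) = -33.2
GC term: 0.41 × 54.167 = 22.208; length term: −500/24 = −20.833
Tm = 81.5 + (-33.2) + 22.208 − 20.833 = 49.675 → 49.7°C

49.7°C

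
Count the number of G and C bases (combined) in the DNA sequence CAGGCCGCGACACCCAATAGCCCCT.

17

C=12, A=6, T=2, G=5
G+C = 5 + 12 = 17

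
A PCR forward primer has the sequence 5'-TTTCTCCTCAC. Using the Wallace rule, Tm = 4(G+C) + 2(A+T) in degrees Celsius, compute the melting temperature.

G=0, A=1, T=5, C=5
A+T = 6, G+C = 5
Tm = 2×6 + 4×5 = 32°C

32°C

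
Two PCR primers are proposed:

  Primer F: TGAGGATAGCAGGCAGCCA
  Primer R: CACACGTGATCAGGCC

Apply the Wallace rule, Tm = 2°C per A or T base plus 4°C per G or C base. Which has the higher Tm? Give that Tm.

Primer F, 60°C

Primer F: A+T=8, G+C=11 → Tm = 2(8)+4(11) = 60°C
Primer R: A+T=6, G+C=10 → Tm = 2(6)+4(10) = 52°C
60°C vs 52°C → primer F is higher.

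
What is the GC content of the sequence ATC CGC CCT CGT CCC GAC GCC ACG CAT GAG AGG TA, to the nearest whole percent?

66%

Scanning the sequence gives G=9, A=7, C=14, T=5.
G+C = 9 + 14 = 23 out of 35 bases
%GC = 23/35 × 100 = 65.71% ≈ 66%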